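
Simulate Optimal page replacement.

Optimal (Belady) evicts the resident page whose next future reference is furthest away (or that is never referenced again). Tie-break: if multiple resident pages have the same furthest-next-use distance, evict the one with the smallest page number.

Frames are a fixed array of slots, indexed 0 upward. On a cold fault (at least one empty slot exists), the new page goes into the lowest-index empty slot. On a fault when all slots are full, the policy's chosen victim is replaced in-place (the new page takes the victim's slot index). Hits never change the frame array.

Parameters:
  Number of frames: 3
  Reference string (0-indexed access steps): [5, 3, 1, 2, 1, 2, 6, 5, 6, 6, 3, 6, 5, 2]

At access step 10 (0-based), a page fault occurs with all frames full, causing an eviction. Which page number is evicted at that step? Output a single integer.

Answer: 2

Derivation:
Step 0: ref 5 -> FAULT, frames=[5,-,-]
Step 1: ref 3 -> FAULT, frames=[5,3,-]
Step 2: ref 1 -> FAULT, frames=[5,3,1]
Step 3: ref 2 -> FAULT, evict 3, frames=[5,2,1]
Step 4: ref 1 -> HIT, frames=[5,2,1]
Step 5: ref 2 -> HIT, frames=[5,2,1]
Step 6: ref 6 -> FAULT, evict 1, frames=[5,2,6]
Step 7: ref 5 -> HIT, frames=[5,2,6]
Step 8: ref 6 -> HIT, frames=[5,2,6]
Step 9: ref 6 -> HIT, frames=[5,2,6]
Step 10: ref 3 -> FAULT, evict 2, frames=[5,3,6]
At step 10: evicted page 2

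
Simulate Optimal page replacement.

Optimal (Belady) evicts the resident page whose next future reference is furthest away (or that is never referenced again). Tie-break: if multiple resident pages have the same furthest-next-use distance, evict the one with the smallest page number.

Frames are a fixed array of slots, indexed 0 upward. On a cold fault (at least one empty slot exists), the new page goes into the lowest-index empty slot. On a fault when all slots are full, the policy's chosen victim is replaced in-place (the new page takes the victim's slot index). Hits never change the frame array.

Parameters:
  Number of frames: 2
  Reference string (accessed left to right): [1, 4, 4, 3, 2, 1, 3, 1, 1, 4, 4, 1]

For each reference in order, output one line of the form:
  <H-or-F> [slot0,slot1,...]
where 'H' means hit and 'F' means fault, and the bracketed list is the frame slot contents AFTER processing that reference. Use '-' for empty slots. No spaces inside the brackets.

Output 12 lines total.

F [1,-]
F [1,4]
H [1,4]
F [1,3]
F [1,2]
H [1,2]
F [1,3]
H [1,3]
H [1,3]
F [1,4]
H [1,4]
H [1,4]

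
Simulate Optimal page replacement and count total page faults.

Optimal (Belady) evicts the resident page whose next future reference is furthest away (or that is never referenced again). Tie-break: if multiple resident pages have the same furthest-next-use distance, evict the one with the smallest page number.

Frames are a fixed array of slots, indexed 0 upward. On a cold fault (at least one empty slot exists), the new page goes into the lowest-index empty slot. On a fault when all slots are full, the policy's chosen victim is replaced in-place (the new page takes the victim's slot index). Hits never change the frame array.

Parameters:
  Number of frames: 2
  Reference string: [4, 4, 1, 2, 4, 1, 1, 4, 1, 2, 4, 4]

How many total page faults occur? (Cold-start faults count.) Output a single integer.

Answer: 5

Derivation:
Step 0: ref 4 → FAULT, frames=[4,-]
Step 1: ref 4 → HIT, frames=[4,-]
Step 2: ref 1 → FAULT, frames=[4,1]
Step 3: ref 2 → FAULT (evict 1), frames=[4,2]
Step 4: ref 4 → HIT, frames=[4,2]
Step 5: ref 1 → FAULT (evict 2), frames=[4,1]
Step 6: ref 1 → HIT, frames=[4,1]
Step 7: ref 4 → HIT, frames=[4,1]
Step 8: ref 1 → HIT, frames=[4,1]
Step 9: ref 2 → FAULT (evict 1), frames=[4,2]
Step 10: ref 4 → HIT, frames=[4,2]
Step 11: ref 4 → HIT, frames=[4,2]
Total faults: 5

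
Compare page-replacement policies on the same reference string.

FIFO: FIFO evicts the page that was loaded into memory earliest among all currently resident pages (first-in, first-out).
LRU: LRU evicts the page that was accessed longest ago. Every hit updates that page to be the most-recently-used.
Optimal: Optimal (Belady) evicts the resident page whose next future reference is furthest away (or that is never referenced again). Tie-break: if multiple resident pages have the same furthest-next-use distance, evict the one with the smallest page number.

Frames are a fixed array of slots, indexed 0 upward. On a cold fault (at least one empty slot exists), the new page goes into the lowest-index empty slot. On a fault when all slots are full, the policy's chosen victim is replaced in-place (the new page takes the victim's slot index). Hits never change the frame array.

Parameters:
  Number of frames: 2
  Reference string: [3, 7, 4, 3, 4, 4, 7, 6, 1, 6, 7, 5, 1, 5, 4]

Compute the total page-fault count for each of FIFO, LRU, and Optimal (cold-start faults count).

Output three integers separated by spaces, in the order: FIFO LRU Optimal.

--- FIFO ---
  step 0: ref 3 -> FAULT, frames=[3,-] (faults so far: 1)
  step 1: ref 7 -> FAULT, frames=[3,7] (faults so far: 2)
  step 2: ref 4 -> FAULT, evict 3, frames=[4,7] (faults so far: 3)
  step 3: ref 3 -> FAULT, evict 7, frames=[4,3] (faults so far: 4)
  step 4: ref 4 -> HIT, frames=[4,3] (faults so far: 4)
  step 5: ref 4 -> HIT, frames=[4,3] (faults so far: 4)
  step 6: ref 7 -> FAULT, evict 4, frames=[7,3] (faults so far: 5)
  step 7: ref 6 -> FAULT, evict 3, frames=[7,6] (faults so far: 6)
  step 8: ref 1 -> FAULT, evict 7, frames=[1,6] (faults so far: 7)
  step 9: ref 6 -> HIT, frames=[1,6] (faults so far: 7)
  step 10: ref 7 -> FAULT, evict 6, frames=[1,7] (faults so far: 8)
  step 11: ref 5 -> FAULT, evict 1, frames=[5,7] (faults so far: 9)
  step 12: ref 1 -> FAULT, evict 7, frames=[5,1] (faults so far: 10)
  step 13: ref 5 -> HIT, frames=[5,1] (faults so far: 10)
  step 14: ref 4 -> FAULT, evict 5, frames=[4,1] (faults so far: 11)
  FIFO total faults: 11
--- LRU ---
  step 0: ref 3 -> FAULT, frames=[3,-] (faults so far: 1)
  step 1: ref 7 -> FAULT, frames=[3,7] (faults so far: 2)
  step 2: ref 4 -> FAULT, evict 3, frames=[4,7] (faults so far: 3)
  step 3: ref 3 -> FAULT, evict 7, frames=[4,3] (faults so far: 4)
  step 4: ref 4 -> HIT, frames=[4,3] (faults so far: 4)
  step 5: ref 4 -> HIT, frames=[4,3] (faults so far: 4)
  step 6: ref 7 -> FAULT, evict 3, frames=[4,7] (faults so far: 5)
  step 7: ref 6 -> FAULT, evict 4, frames=[6,7] (faults so far: 6)
  step 8: ref 1 -> FAULT, evict 7, frames=[6,1] (faults so far: 7)
  step 9: ref 6 -> HIT, frames=[6,1] (faults so far: 7)
  step 10: ref 7 -> FAULT, evict 1, frames=[6,7] (faults so far: 8)
  step 11: ref 5 -> FAULT, evict 6, frames=[5,7] (faults so far: 9)
  step 12: ref 1 -> FAULT, evict 7, frames=[5,1] (faults so far: 10)
  step 13: ref 5 -> HIT, frames=[5,1] (faults so far: 10)
  step 14: ref 4 -> FAULT, evict 1, frames=[5,4] (faults so far: 11)
  LRU total faults: 11
--- Optimal ---
  step 0: ref 3 -> FAULT, frames=[3,-] (faults so far: 1)
  step 1: ref 7 -> FAULT, frames=[3,7] (faults so far: 2)
  step 2: ref 4 -> FAULT, evict 7, frames=[3,4] (faults so far: 3)
  step 3: ref 3 -> HIT, frames=[3,4] (faults so far: 3)
  step 4: ref 4 -> HIT, frames=[3,4] (faults so far: 3)
  step 5: ref 4 -> HIT, frames=[3,4] (faults so far: 3)
  step 6: ref 7 -> FAULT, evict 3, frames=[7,4] (faults so far: 4)
  step 7: ref 6 -> FAULT, evict 4, frames=[7,6] (faults so far: 5)
  step 8: ref 1 -> FAULT, evict 7, frames=[1,6] (faults so far: 6)
  step 9: ref 6 -> HIT, frames=[1,6] (faults so far: 6)
  step 10: ref 7 -> FAULT, evict 6, frames=[1,7] (faults so far: 7)
  step 11: ref 5 -> FAULT, evict 7, frames=[1,5] (faults so far: 8)
  step 12: ref 1 -> HIT, frames=[1,5] (faults so far: 8)
  step 13: ref 5 -> HIT, frames=[1,5] (faults so far: 8)
  step 14: ref 4 -> FAULT, evict 1, frames=[4,5] (faults so far: 9)
  Optimal total faults: 9

Answer: 11 11 9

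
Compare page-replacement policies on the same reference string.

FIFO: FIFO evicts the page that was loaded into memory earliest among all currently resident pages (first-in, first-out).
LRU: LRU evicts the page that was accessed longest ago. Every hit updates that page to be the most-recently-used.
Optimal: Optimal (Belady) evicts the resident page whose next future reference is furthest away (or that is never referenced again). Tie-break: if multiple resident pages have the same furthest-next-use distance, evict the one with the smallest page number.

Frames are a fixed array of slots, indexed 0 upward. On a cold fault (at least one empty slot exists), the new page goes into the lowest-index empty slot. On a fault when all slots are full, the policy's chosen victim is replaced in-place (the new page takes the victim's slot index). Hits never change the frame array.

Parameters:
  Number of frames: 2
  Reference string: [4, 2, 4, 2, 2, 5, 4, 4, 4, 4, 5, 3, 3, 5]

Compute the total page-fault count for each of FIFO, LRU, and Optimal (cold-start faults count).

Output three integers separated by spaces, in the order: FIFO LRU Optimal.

Answer: 6 5 4

Derivation:
--- FIFO ---
  step 0: ref 4 -> FAULT, frames=[4,-] (faults so far: 1)
  step 1: ref 2 -> FAULT, frames=[4,2] (faults so far: 2)
  step 2: ref 4 -> HIT, frames=[4,2] (faults so far: 2)
  step 3: ref 2 -> HIT, frames=[4,2] (faults so far: 2)
  step 4: ref 2 -> HIT, frames=[4,2] (faults so far: 2)
  step 5: ref 5 -> FAULT, evict 4, frames=[5,2] (faults so far: 3)
  step 6: ref 4 -> FAULT, evict 2, frames=[5,4] (faults so far: 4)
  step 7: ref 4 -> HIT, frames=[5,4] (faults so far: 4)
  step 8: ref 4 -> HIT, frames=[5,4] (faults so far: 4)
  step 9: ref 4 -> HIT, frames=[5,4] (faults so far: 4)
  step 10: ref 5 -> HIT, frames=[5,4] (faults so far: 4)
  step 11: ref 3 -> FAULT, evict 5, frames=[3,4] (faults so far: 5)
  step 12: ref 3 -> HIT, frames=[3,4] (faults so far: 5)
  step 13: ref 5 -> FAULT, evict 4, frames=[3,5] (faults so far: 6)
  FIFO total faults: 6
--- LRU ---
  step 0: ref 4 -> FAULT, frames=[4,-] (faults so far: 1)
  step 1: ref 2 -> FAULT, frames=[4,2] (faults so far: 2)
  step 2: ref 4 -> HIT, frames=[4,2] (faults so far: 2)
  step 3: ref 2 -> HIT, frames=[4,2] (faults so far: 2)
  step 4: ref 2 -> HIT, frames=[4,2] (faults so far: 2)
  step 5: ref 5 -> FAULT, evict 4, frames=[5,2] (faults so far: 3)
  step 6: ref 4 -> FAULT, evict 2, frames=[5,4] (faults so far: 4)
  step 7: ref 4 -> HIT, frames=[5,4] (faults so far: 4)
  step 8: ref 4 -> HIT, frames=[5,4] (faults so far: 4)
  step 9: ref 4 -> HIT, frames=[5,4] (faults so far: 4)
  step 10: ref 5 -> HIT, frames=[5,4] (faults so far: 4)
  step 11: ref 3 -> FAULT, evict 4, frames=[5,3] (faults so far: 5)
  step 12: ref 3 -> HIT, frames=[5,3] (faults so far: 5)
  step 13: ref 5 -> HIT, frames=[5,3] (faults so far: 5)
  LRU total faults: 5
--- Optimal ---
  step 0: ref 4 -> FAULT, frames=[4,-] (faults so far: 1)
  step 1: ref 2 -> FAULT, frames=[4,2] (faults so far: 2)
  step 2: ref 4 -> HIT, frames=[4,2] (faults so far: 2)
  step 3: ref 2 -> HIT, frames=[4,2] (faults so far: 2)
  step 4: ref 2 -> HIT, frames=[4,2] (faults so far: 2)
  step 5: ref 5 -> FAULT, evict 2, frames=[4,5] (faults so far: 3)
  step 6: ref 4 -> HIT, frames=[4,5] (faults so far: 3)
  step 7: ref 4 -> HIT, frames=[4,5] (faults so far: 3)
  step 8: ref 4 -> HIT, frames=[4,5] (faults so far: 3)
  step 9: ref 4 -> HIT, frames=[4,5] (faults so far: 3)
  step 10: ref 5 -> HIT, frames=[4,5] (faults so far: 3)
  step 11: ref 3 -> FAULT, evict 4, frames=[3,5] (faults so far: 4)
  step 12: ref 3 -> HIT, frames=[3,5] (faults so far: 4)
  step 13: ref 5 -> HIT, frames=[3,5] (faults so far: 4)
  Optimal total faults: 4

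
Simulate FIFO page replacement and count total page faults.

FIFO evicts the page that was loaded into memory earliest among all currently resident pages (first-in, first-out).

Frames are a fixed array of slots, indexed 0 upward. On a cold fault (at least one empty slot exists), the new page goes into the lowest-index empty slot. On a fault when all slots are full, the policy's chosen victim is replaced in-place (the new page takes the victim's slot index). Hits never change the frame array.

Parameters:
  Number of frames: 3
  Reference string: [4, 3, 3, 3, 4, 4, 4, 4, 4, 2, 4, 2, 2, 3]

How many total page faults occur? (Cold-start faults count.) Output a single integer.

Answer: 3

Derivation:
Step 0: ref 4 → FAULT, frames=[4,-,-]
Step 1: ref 3 → FAULT, frames=[4,3,-]
Step 2: ref 3 → HIT, frames=[4,3,-]
Step 3: ref 3 → HIT, frames=[4,3,-]
Step 4: ref 4 → HIT, frames=[4,3,-]
Step 5: ref 4 → HIT, frames=[4,3,-]
Step 6: ref 4 → HIT, frames=[4,3,-]
Step 7: ref 4 → HIT, frames=[4,3,-]
Step 8: ref 4 → HIT, frames=[4,3,-]
Step 9: ref 2 → FAULT, frames=[4,3,2]
Step 10: ref 4 → HIT, frames=[4,3,2]
Step 11: ref 2 → HIT, frames=[4,3,2]
Step 12: ref 2 → HIT, frames=[4,3,2]
Step 13: ref 3 → HIT, frames=[4,3,2]
Total faults: 3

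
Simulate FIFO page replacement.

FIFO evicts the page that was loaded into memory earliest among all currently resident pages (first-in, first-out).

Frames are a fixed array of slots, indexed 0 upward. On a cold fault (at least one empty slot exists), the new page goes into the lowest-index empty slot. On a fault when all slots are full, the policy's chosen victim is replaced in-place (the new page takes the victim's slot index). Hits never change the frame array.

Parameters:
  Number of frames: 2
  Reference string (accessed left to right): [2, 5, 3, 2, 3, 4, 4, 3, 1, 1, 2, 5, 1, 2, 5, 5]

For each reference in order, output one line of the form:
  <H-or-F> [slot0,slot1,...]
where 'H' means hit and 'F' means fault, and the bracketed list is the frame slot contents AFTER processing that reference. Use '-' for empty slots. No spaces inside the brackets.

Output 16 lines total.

F [2,-]
F [2,5]
F [3,5]
F [3,2]
H [3,2]
F [4,2]
H [4,2]
F [4,3]
F [1,3]
H [1,3]
F [1,2]
F [5,2]
F [5,1]
F [2,1]
F [2,5]
H [2,5]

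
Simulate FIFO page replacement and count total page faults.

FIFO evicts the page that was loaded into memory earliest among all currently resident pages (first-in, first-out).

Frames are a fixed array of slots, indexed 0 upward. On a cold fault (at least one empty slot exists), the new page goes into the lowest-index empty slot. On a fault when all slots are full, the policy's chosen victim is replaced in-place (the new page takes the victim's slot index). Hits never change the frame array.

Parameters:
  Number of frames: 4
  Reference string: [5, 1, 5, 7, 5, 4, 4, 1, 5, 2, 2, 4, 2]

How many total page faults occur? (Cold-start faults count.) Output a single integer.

Step 0: ref 5 → FAULT, frames=[5,-,-,-]
Step 1: ref 1 → FAULT, frames=[5,1,-,-]
Step 2: ref 5 → HIT, frames=[5,1,-,-]
Step 3: ref 7 → FAULT, frames=[5,1,7,-]
Step 4: ref 5 → HIT, frames=[5,1,7,-]
Step 5: ref 4 → FAULT, frames=[5,1,7,4]
Step 6: ref 4 → HIT, frames=[5,1,7,4]
Step 7: ref 1 → HIT, frames=[5,1,7,4]
Step 8: ref 5 → HIT, frames=[5,1,7,4]
Step 9: ref 2 → FAULT (evict 5), frames=[2,1,7,4]
Step 10: ref 2 → HIT, frames=[2,1,7,4]
Step 11: ref 4 → HIT, frames=[2,1,7,4]
Step 12: ref 2 → HIT, frames=[2,1,7,4]
Total faults: 5

Answer: 5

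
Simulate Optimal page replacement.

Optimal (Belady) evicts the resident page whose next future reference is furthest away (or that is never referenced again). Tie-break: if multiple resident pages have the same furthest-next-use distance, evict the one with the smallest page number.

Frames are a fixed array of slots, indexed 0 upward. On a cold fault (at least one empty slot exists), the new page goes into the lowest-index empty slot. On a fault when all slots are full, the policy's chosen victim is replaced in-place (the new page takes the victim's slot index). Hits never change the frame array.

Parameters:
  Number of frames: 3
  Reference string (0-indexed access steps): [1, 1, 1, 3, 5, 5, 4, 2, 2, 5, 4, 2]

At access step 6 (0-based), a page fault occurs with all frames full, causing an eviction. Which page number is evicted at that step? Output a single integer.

Answer: 1

Derivation:
Step 0: ref 1 -> FAULT, frames=[1,-,-]
Step 1: ref 1 -> HIT, frames=[1,-,-]
Step 2: ref 1 -> HIT, frames=[1,-,-]
Step 3: ref 3 -> FAULT, frames=[1,3,-]
Step 4: ref 5 -> FAULT, frames=[1,3,5]
Step 5: ref 5 -> HIT, frames=[1,3,5]
Step 6: ref 4 -> FAULT, evict 1, frames=[4,3,5]
At step 6: evicted page 1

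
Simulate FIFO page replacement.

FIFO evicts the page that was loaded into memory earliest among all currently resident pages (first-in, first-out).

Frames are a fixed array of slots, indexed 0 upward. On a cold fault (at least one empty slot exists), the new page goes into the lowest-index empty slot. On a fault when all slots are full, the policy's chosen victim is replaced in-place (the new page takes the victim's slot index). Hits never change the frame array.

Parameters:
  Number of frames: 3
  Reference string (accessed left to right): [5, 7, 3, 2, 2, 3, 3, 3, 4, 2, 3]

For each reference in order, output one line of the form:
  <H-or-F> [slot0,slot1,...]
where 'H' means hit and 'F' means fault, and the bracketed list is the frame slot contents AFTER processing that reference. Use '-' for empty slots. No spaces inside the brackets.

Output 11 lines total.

F [5,-,-]
F [5,7,-]
F [5,7,3]
F [2,7,3]
H [2,7,3]
H [2,7,3]
H [2,7,3]
H [2,7,3]
F [2,4,3]
H [2,4,3]
H [2,4,3]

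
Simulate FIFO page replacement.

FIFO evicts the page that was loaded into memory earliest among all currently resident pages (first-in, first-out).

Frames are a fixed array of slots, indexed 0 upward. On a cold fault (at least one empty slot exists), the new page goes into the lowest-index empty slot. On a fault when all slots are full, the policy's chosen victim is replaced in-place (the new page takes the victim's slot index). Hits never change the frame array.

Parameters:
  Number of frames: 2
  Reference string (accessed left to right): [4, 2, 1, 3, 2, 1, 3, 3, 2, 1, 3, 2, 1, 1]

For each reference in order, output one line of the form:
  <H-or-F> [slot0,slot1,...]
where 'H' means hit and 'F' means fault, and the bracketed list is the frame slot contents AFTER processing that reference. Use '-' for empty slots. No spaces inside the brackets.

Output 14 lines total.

F [4,-]
F [4,2]
F [1,2]
F [1,3]
F [2,3]
F [2,1]
F [3,1]
H [3,1]
F [3,2]
F [1,2]
F [1,3]
F [2,3]
F [2,1]
H [2,1]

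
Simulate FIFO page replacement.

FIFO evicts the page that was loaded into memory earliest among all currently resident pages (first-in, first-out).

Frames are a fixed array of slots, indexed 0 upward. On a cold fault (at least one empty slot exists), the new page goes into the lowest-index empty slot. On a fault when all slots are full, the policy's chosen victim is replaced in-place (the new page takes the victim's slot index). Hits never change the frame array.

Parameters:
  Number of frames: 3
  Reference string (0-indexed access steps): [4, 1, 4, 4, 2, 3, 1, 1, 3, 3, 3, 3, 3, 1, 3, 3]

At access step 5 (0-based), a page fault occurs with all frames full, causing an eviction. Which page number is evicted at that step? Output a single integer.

Step 0: ref 4 -> FAULT, frames=[4,-,-]
Step 1: ref 1 -> FAULT, frames=[4,1,-]
Step 2: ref 4 -> HIT, frames=[4,1,-]
Step 3: ref 4 -> HIT, frames=[4,1,-]
Step 4: ref 2 -> FAULT, frames=[4,1,2]
Step 5: ref 3 -> FAULT, evict 4, frames=[3,1,2]
At step 5: evicted page 4

Answer: 4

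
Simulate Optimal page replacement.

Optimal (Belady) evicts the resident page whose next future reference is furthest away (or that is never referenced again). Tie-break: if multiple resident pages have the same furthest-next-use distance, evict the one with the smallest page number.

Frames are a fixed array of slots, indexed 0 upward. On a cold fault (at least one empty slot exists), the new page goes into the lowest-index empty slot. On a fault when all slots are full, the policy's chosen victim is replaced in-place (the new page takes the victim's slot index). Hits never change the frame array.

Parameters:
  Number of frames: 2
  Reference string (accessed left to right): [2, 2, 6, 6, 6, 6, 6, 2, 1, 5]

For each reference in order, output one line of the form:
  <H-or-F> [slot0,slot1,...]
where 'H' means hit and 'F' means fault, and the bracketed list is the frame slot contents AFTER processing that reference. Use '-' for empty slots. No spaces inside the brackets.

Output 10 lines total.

F [2,-]
H [2,-]
F [2,6]
H [2,6]
H [2,6]
H [2,6]
H [2,6]
H [2,6]
F [1,6]
F [5,6]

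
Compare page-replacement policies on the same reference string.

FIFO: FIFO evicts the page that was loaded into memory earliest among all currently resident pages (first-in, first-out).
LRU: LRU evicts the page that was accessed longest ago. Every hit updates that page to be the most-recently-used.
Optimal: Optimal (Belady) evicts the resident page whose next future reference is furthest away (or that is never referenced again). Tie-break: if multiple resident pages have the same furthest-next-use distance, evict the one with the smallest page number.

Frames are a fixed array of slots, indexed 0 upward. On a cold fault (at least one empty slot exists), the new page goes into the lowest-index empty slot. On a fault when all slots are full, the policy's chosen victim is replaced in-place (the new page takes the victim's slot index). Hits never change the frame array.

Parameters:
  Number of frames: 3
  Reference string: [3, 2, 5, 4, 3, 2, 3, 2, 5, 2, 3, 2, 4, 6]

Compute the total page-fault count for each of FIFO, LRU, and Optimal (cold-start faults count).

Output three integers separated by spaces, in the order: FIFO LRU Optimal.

Answer: 9 9 7

Derivation:
--- FIFO ---
  step 0: ref 3 -> FAULT, frames=[3,-,-] (faults so far: 1)
  step 1: ref 2 -> FAULT, frames=[3,2,-] (faults so far: 2)
  step 2: ref 5 -> FAULT, frames=[3,2,5] (faults so far: 3)
  step 3: ref 4 -> FAULT, evict 3, frames=[4,2,5] (faults so far: 4)
  step 4: ref 3 -> FAULT, evict 2, frames=[4,3,5] (faults so far: 5)
  step 5: ref 2 -> FAULT, evict 5, frames=[4,3,2] (faults so far: 6)
  step 6: ref 3 -> HIT, frames=[4,3,2] (faults so far: 6)
  step 7: ref 2 -> HIT, frames=[4,3,2] (faults so far: 6)
  step 8: ref 5 -> FAULT, evict 4, frames=[5,3,2] (faults so far: 7)
  step 9: ref 2 -> HIT, frames=[5,3,2] (faults so far: 7)
  step 10: ref 3 -> HIT, frames=[5,3,2] (faults so far: 7)
  step 11: ref 2 -> HIT, frames=[5,3,2] (faults so far: 7)
  step 12: ref 4 -> FAULT, evict 3, frames=[5,4,2] (faults so far: 8)
  step 13: ref 6 -> FAULT, evict 2, frames=[5,4,6] (faults so far: 9)
  FIFO total faults: 9
--- LRU ---
  step 0: ref 3 -> FAULT, frames=[3,-,-] (faults so far: 1)
  step 1: ref 2 -> FAULT, frames=[3,2,-] (faults so far: 2)
  step 2: ref 5 -> FAULT, frames=[3,2,5] (faults so far: 3)
  step 3: ref 4 -> FAULT, evict 3, frames=[4,2,5] (faults so far: 4)
  step 4: ref 3 -> FAULT, evict 2, frames=[4,3,5] (faults so far: 5)
  step 5: ref 2 -> FAULT, evict 5, frames=[4,3,2] (faults so far: 6)
  step 6: ref 3 -> HIT, frames=[4,3,2] (faults so far: 6)
  step 7: ref 2 -> HIT, frames=[4,3,2] (faults so far: 6)
  step 8: ref 5 -> FAULT, evict 4, frames=[5,3,2] (faults so far: 7)
  step 9: ref 2 -> HIT, frames=[5,3,2] (faults so far: 7)
  step 10: ref 3 -> HIT, frames=[5,3,2] (faults so far: 7)
  step 11: ref 2 -> HIT, frames=[5,3,2] (faults so far: 7)
  step 12: ref 4 -> FAULT, evict 5, frames=[4,3,2] (faults so far: 8)
  step 13: ref 6 -> FAULT, evict 3, frames=[4,6,2] (faults so far: 9)
  LRU total faults: 9
--- Optimal ---
  step 0: ref 3 -> FAULT, frames=[3,-,-] (faults so far: 1)
  step 1: ref 2 -> FAULT, frames=[3,2,-] (faults so far: 2)
  step 2: ref 5 -> FAULT, frames=[3,2,5] (faults so far: 3)
  step 3: ref 4 -> FAULT, evict 5, frames=[3,2,4] (faults so far: 4)
  step 4: ref 3 -> HIT, frames=[3,2,4] (faults so far: 4)
  step 5: ref 2 -> HIT, frames=[3,2,4] (faults so far: 4)
  step 6: ref 3 -> HIT, frames=[3,2,4] (faults so far: 4)
  step 7: ref 2 -> HIT, frames=[3,2,4] (faults so far: 4)
  step 8: ref 5 -> FAULT, evict 4, frames=[3,2,5] (faults so far: 5)
  step 9: ref 2 -> HIT, frames=[3,2,5] (faults so far: 5)
  step 10: ref 3 -> HIT, frames=[3,2,5] (faults so far: 5)
  step 11: ref 2 -> HIT, frames=[3,2,5] (faults so far: 5)
  step 12: ref 4 -> FAULT, evict 2, frames=[3,4,5] (faults so far: 6)
  step 13: ref 6 -> FAULT, evict 3, frames=[6,4,5] (faults so far: 7)
  Optimal total faults: 7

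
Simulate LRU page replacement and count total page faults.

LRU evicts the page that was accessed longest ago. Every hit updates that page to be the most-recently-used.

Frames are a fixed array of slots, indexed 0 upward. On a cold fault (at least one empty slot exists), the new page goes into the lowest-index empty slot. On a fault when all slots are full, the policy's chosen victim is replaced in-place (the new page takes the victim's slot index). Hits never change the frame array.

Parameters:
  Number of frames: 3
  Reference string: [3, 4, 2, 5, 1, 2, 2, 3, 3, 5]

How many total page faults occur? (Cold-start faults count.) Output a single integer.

Answer: 7

Derivation:
Step 0: ref 3 → FAULT, frames=[3,-,-]
Step 1: ref 4 → FAULT, frames=[3,4,-]
Step 2: ref 2 → FAULT, frames=[3,4,2]
Step 3: ref 5 → FAULT (evict 3), frames=[5,4,2]
Step 4: ref 1 → FAULT (evict 4), frames=[5,1,2]
Step 5: ref 2 → HIT, frames=[5,1,2]
Step 6: ref 2 → HIT, frames=[5,1,2]
Step 7: ref 3 → FAULT (evict 5), frames=[3,1,2]
Step 8: ref 3 → HIT, frames=[3,1,2]
Step 9: ref 5 → FAULT (evict 1), frames=[3,5,2]
Total faults: 7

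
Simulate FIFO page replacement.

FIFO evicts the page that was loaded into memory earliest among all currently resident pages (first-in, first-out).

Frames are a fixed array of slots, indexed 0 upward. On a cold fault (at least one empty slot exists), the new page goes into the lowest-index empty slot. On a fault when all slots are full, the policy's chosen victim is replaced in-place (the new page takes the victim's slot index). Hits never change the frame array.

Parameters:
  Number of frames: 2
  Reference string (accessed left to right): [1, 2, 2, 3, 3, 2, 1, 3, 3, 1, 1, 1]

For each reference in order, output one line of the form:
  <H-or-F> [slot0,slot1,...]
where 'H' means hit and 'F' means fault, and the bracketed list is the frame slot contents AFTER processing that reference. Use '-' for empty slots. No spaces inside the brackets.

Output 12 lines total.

F [1,-]
F [1,2]
H [1,2]
F [3,2]
H [3,2]
H [3,2]
F [3,1]
H [3,1]
H [3,1]
H [3,1]
H [3,1]
H [3,1]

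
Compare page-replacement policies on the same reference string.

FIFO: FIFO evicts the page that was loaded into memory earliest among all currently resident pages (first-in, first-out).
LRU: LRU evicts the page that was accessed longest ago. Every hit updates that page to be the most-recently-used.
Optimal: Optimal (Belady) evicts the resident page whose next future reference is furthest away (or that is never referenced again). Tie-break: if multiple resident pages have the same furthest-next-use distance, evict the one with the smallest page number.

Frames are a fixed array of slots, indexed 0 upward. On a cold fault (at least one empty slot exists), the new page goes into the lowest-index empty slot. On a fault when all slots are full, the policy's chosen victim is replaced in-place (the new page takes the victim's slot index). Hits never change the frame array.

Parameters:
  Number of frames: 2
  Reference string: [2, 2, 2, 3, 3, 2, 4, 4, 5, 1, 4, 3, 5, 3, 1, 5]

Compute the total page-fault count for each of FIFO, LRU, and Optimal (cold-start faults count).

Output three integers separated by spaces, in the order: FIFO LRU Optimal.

Answer: 9 10 8

Derivation:
--- FIFO ---
  step 0: ref 2 -> FAULT, frames=[2,-] (faults so far: 1)
  step 1: ref 2 -> HIT, frames=[2,-] (faults so far: 1)
  step 2: ref 2 -> HIT, frames=[2,-] (faults so far: 1)
  step 3: ref 3 -> FAULT, frames=[2,3] (faults so far: 2)
  step 4: ref 3 -> HIT, frames=[2,3] (faults so far: 2)
  step 5: ref 2 -> HIT, frames=[2,3] (faults so far: 2)
  step 6: ref 4 -> FAULT, evict 2, frames=[4,3] (faults so far: 3)
  step 7: ref 4 -> HIT, frames=[4,3] (faults so far: 3)
  step 8: ref 5 -> FAULT, evict 3, frames=[4,5] (faults so far: 4)
  step 9: ref 1 -> FAULT, evict 4, frames=[1,5] (faults so far: 5)
  step 10: ref 4 -> FAULT, evict 5, frames=[1,4] (faults so far: 6)
  step 11: ref 3 -> FAULT, evict 1, frames=[3,4] (faults so far: 7)
  step 12: ref 5 -> FAULT, evict 4, frames=[3,5] (faults so far: 8)
  step 13: ref 3 -> HIT, frames=[3,5] (faults so far: 8)
  step 14: ref 1 -> FAULT, evict 3, frames=[1,5] (faults so far: 9)
  step 15: ref 5 -> HIT, frames=[1,5] (faults so far: 9)
  FIFO total faults: 9
--- LRU ---
  step 0: ref 2 -> FAULT, frames=[2,-] (faults so far: 1)
  step 1: ref 2 -> HIT, frames=[2,-] (faults so far: 1)
  step 2: ref 2 -> HIT, frames=[2,-] (faults so far: 1)
  step 3: ref 3 -> FAULT, frames=[2,3] (faults so far: 2)
  step 4: ref 3 -> HIT, frames=[2,3] (faults so far: 2)
  step 5: ref 2 -> HIT, frames=[2,3] (faults so far: 2)
  step 6: ref 4 -> FAULT, evict 3, frames=[2,4] (faults so far: 3)
  step 7: ref 4 -> HIT, frames=[2,4] (faults so far: 3)
  step 8: ref 5 -> FAULT, evict 2, frames=[5,4] (faults so far: 4)
  step 9: ref 1 -> FAULT, evict 4, frames=[5,1] (faults so far: 5)
  step 10: ref 4 -> FAULT, evict 5, frames=[4,1] (faults so far: 6)
  step 11: ref 3 -> FAULT, evict 1, frames=[4,3] (faults so far: 7)
  step 12: ref 5 -> FAULT, evict 4, frames=[5,3] (faults so far: 8)
  step 13: ref 3 -> HIT, frames=[5,3] (faults so far: 8)
  step 14: ref 1 -> FAULT, evict 5, frames=[1,3] (faults so far: 9)
  step 15: ref 5 -> FAULT, evict 3, frames=[1,5] (faults so far: 10)
  LRU total faults: 10
--- Optimal ---
  step 0: ref 2 -> FAULT, frames=[2,-] (faults so far: 1)
  step 1: ref 2 -> HIT, frames=[2,-] (faults so far: 1)
  step 2: ref 2 -> HIT, frames=[2,-] (faults so far: 1)
  step 3: ref 3 -> FAULT, frames=[2,3] (faults so far: 2)
  step 4: ref 3 -> HIT, frames=[2,3] (faults so far: 2)
  step 5: ref 2 -> HIT, frames=[2,3] (faults so far: 2)
  step 6: ref 4 -> FAULT, evict 2, frames=[4,3] (faults so far: 3)
  step 7: ref 4 -> HIT, frames=[4,3] (faults so far: 3)
  step 8: ref 5 -> FAULT, evict 3, frames=[4,5] (faults so far: 4)
  step 9: ref 1 -> FAULT, evict 5, frames=[4,1] (faults so far: 5)
  step 10: ref 4 -> HIT, frames=[4,1] (faults so far: 5)
  step 11: ref 3 -> FAULT, evict 4, frames=[3,1] (faults so far: 6)
  step 12: ref 5 -> FAULT, evict 1, frames=[3,5] (faults so far: 7)
  step 13: ref 3 -> HIT, frames=[3,5] (faults so far: 7)
  step 14: ref 1 -> FAULT, evict 3, frames=[1,5] (faults so far: 8)
  step 15: ref 5 -> HIT, frames=[1,5] (faults so far: 8)
  Optimal total faults: 8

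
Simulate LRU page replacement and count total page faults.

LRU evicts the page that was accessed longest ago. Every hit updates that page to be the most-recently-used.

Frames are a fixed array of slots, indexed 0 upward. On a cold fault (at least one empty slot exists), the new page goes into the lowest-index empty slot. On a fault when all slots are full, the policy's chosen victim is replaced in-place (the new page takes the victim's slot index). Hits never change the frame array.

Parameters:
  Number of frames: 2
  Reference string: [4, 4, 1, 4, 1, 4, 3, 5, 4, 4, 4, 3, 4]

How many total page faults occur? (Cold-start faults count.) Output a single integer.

Step 0: ref 4 → FAULT, frames=[4,-]
Step 1: ref 4 → HIT, frames=[4,-]
Step 2: ref 1 → FAULT, frames=[4,1]
Step 3: ref 4 → HIT, frames=[4,1]
Step 4: ref 1 → HIT, frames=[4,1]
Step 5: ref 4 → HIT, frames=[4,1]
Step 6: ref 3 → FAULT (evict 1), frames=[4,3]
Step 7: ref 5 → FAULT (evict 4), frames=[5,3]
Step 8: ref 4 → FAULT (evict 3), frames=[5,4]
Step 9: ref 4 → HIT, frames=[5,4]
Step 10: ref 4 → HIT, frames=[5,4]
Step 11: ref 3 → FAULT (evict 5), frames=[3,4]
Step 12: ref 4 → HIT, frames=[3,4]
Total faults: 6

Answer: 6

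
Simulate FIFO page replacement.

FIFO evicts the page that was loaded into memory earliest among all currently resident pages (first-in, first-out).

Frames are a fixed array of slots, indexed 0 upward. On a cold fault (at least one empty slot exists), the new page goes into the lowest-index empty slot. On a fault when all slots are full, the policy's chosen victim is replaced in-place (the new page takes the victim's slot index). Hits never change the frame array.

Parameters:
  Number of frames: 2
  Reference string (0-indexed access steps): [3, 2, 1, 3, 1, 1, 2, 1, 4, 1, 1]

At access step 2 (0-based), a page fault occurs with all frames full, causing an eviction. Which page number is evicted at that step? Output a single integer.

Answer: 3

Derivation:
Step 0: ref 3 -> FAULT, frames=[3,-]
Step 1: ref 2 -> FAULT, frames=[3,2]
Step 2: ref 1 -> FAULT, evict 3, frames=[1,2]
At step 2: evicted page 3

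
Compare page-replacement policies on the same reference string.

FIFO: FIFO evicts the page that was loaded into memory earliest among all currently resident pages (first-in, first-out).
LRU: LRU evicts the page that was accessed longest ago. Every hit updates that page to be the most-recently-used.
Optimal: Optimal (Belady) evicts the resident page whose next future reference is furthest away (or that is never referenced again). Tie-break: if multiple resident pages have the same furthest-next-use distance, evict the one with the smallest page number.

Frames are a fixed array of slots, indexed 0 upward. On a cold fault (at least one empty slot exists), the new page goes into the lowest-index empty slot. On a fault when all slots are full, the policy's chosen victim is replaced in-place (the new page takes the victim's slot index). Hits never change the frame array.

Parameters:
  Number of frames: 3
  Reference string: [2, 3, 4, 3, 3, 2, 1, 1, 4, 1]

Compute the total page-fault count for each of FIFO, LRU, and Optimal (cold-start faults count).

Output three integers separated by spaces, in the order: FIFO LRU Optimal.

--- FIFO ---
  step 0: ref 2 -> FAULT, frames=[2,-,-] (faults so far: 1)
  step 1: ref 3 -> FAULT, frames=[2,3,-] (faults so far: 2)
  step 2: ref 4 -> FAULT, frames=[2,3,4] (faults so far: 3)
  step 3: ref 3 -> HIT, frames=[2,3,4] (faults so far: 3)
  step 4: ref 3 -> HIT, frames=[2,3,4] (faults so far: 3)
  step 5: ref 2 -> HIT, frames=[2,3,4] (faults so far: 3)
  step 6: ref 1 -> FAULT, evict 2, frames=[1,3,4] (faults so far: 4)
  step 7: ref 1 -> HIT, frames=[1,3,4] (faults so far: 4)
  step 8: ref 4 -> HIT, frames=[1,3,4] (faults so far: 4)
  step 9: ref 1 -> HIT, frames=[1,3,4] (faults so far: 4)
  FIFO total faults: 4
--- LRU ---
  step 0: ref 2 -> FAULT, frames=[2,-,-] (faults so far: 1)
  step 1: ref 3 -> FAULT, frames=[2,3,-] (faults so far: 2)
  step 2: ref 4 -> FAULT, frames=[2,3,4] (faults so far: 3)
  step 3: ref 3 -> HIT, frames=[2,3,4] (faults so far: 3)
  step 4: ref 3 -> HIT, frames=[2,3,4] (faults so far: 3)
  step 5: ref 2 -> HIT, frames=[2,3,4] (faults so far: 3)
  step 6: ref 1 -> FAULT, evict 4, frames=[2,3,1] (faults so far: 4)
  step 7: ref 1 -> HIT, frames=[2,3,1] (faults so far: 4)
  step 8: ref 4 -> FAULT, evict 3, frames=[2,4,1] (faults so far: 5)
  step 9: ref 1 -> HIT, frames=[2,4,1] (faults so far: 5)
  LRU total faults: 5
--- Optimal ---
  step 0: ref 2 -> FAULT, frames=[2,-,-] (faults so far: 1)
  step 1: ref 3 -> FAULT, frames=[2,3,-] (faults so far: 2)
  step 2: ref 4 -> FAULT, frames=[2,3,4] (faults so far: 3)
  step 3: ref 3 -> HIT, frames=[2,3,4] (faults so far: 3)
  step 4: ref 3 -> HIT, frames=[2,3,4] (faults so far: 3)
  step 5: ref 2 -> HIT, frames=[2,3,4] (faults so far: 3)
  step 6: ref 1 -> FAULT, evict 2, frames=[1,3,4] (faults so far: 4)
  step 7: ref 1 -> HIT, frames=[1,3,4] (faults so far: 4)
  step 8: ref 4 -> HIT, frames=[1,3,4] (faults so far: 4)
  step 9: ref 1 -> HIT, frames=[1,3,4] (faults so far: 4)
  Optimal total faults: 4

Answer: 4 5 4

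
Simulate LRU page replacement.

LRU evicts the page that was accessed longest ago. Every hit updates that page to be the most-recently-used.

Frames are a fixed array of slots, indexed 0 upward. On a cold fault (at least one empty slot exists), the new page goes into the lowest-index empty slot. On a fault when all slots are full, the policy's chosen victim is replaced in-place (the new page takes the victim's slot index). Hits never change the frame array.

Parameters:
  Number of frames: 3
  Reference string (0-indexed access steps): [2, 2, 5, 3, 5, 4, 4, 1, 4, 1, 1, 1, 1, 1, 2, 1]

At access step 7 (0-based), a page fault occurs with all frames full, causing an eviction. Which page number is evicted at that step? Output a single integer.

Step 0: ref 2 -> FAULT, frames=[2,-,-]
Step 1: ref 2 -> HIT, frames=[2,-,-]
Step 2: ref 5 -> FAULT, frames=[2,5,-]
Step 3: ref 3 -> FAULT, frames=[2,5,3]
Step 4: ref 5 -> HIT, frames=[2,5,3]
Step 5: ref 4 -> FAULT, evict 2, frames=[4,5,3]
Step 6: ref 4 -> HIT, frames=[4,5,3]
Step 7: ref 1 -> FAULT, evict 3, frames=[4,5,1]
At step 7: evicted page 3

Answer: 3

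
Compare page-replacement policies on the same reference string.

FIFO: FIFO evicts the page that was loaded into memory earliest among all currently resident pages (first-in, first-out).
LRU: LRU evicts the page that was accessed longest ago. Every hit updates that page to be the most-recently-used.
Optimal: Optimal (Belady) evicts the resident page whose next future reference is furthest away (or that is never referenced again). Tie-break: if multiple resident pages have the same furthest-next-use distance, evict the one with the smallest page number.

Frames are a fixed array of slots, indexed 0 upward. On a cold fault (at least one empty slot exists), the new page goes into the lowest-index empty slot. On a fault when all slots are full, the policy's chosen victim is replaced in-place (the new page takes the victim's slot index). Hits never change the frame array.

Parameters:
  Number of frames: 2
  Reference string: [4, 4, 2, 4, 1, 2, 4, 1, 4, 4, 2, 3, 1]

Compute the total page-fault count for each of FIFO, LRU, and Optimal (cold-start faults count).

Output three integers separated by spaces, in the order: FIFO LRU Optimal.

Answer: 7 9 6

Derivation:
--- FIFO ---
  step 0: ref 4 -> FAULT, frames=[4,-] (faults so far: 1)
  step 1: ref 4 -> HIT, frames=[4,-] (faults so far: 1)
  step 2: ref 2 -> FAULT, frames=[4,2] (faults so far: 2)
  step 3: ref 4 -> HIT, frames=[4,2] (faults so far: 2)
  step 4: ref 1 -> FAULT, evict 4, frames=[1,2] (faults so far: 3)
  step 5: ref 2 -> HIT, frames=[1,2] (faults so far: 3)
  step 6: ref 4 -> FAULT, evict 2, frames=[1,4] (faults so far: 4)
  step 7: ref 1 -> HIT, frames=[1,4] (faults so far: 4)
  step 8: ref 4 -> HIT, frames=[1,4] (faults so far: 4)
  step 9: ref 4 -> HIT, frames=[1,4] (faults so far: 4)
  step 10: ref 2 -> FAULT, evict 1, frames=[2,4] (faults so far: 5)
  step 11: ref 3 -> FAULT, evict 4, frames=[2,3] (faults so far: 6)
  step 12: ref 1 -> FAULT, evict 2, frames=[1,3] (faults so far: 7)
  FIFO total faults: 7
--- LRU ---
  step 0: ref 4 -> FAULT, frames=[4,-] (faults so far: 1)
  step 1: ref 4 -> HIT, frames=[4,-] (faults so far: 1)
  step 2: ref 2 -> FAULT, frames=[4,2] (faults so far: 2)
  step 3: ref 4 -> HIT, frames=[4,2] (faults so far: 2)
  step 4: ref 1 -> FAULT, evict 2, frames=[4,1] (faults so far: 3)
  step 5: ref 2 -> FAULT, evict 4, frames=[2,1] (faults so far: 4)
  step 6: ref 4 -> FAULT, evict 1, frames=[2,4] (faults so far: 5)
  step 7: ref 1 -> FAULT, evict 2, frames=[1,4] (faults so far: 6)
  step 8: ref 4 -> HIT, frames=[1,4] (faults so far: 6)
  step 9: ref 4 -> HIT, frames=[1,4] (faults so far: 6)
  step 10: ref 2 -> FAULT, evict 1, frames=[2,4] (faults so far: 7)
  step 11: ref 3 -> FAULT, evict 4, frames=[2,3] (faults so far: 8)
  step 12: ref 1 -> FAULT, evict 2, frames=[1,3] (faults so far: 9)
  LRU total faults: 9
--- Optimal ---
  step 0: ref 4 -> FAULT, frames=[4,-] (faults so far: 1)
  step 1: ref 4 -> HIT, frames=[4,-] (faults so far: 1)
  step 2: ref 2 -> FAULT, frames=[4,2] (faults so far: 2)
  step 3: ref 4 -> HIT, frames=[4,2] (faults so far: 2)
  step 4: ref 1 -> FAULT, evict 4, frames=[1,2] (faults so far: 3)
  step 5: ref 2 -> HIT, frames=[1,2] (faults so far: 3)
  step 6: ref 4 -> FAULT, evict 2, frames=[1,4] (faults so far: 4)
  step 7: ref 1 -> HIT, frames=[1,4] (faults so far: 4)
  step 8: ref 4 -> HIT, frames=[1,4] (faults so far: 4)
  step 9: ref 4 -> HIT, frames=[1,4] (faults so far: 4)
  step 10: ref 2 -> FAULT, evict 4, frames=[1,2] (faults so far: 5)
  step 11: ref 3 -> FAULT, evict 2, frames=[1,3] (faults so far: 6)
  step 12: ref 1 -> HIT, frames=[1,3] (faults so far: 6)
  Optimal total faults: 6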